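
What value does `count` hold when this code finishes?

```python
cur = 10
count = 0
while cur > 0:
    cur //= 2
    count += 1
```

Let's trace through this code step by step.

Initialize: cur = 10
Initialize: count = 0
Entering loop: while cur > 0:

After execution: count = 4
4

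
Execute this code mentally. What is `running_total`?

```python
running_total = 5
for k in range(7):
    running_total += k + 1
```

Let's trace through this code step by step.

Initialize: running_total = 5
Entering loop: for k in range(7):

After execution: running_total = 33
33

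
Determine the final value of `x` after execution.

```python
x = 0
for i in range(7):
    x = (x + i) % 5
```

Let's trace through this code step by step.

Initialize: x = 0
Entering loop: for i in range(7):

After execution: x = 1
1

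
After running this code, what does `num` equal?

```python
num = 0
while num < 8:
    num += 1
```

Let's trace through this code step by step.

Initialize: num = 0
Entering loop: while num < 8:

After execution: num = 8
8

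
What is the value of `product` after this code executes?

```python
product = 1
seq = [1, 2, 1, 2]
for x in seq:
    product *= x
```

Let's trace through this code step by step.

Initialize: product = 1
Initialize: seq = [1, 2, 1, 2]
Entering loop: for x in seq:

After execution: product = 4
4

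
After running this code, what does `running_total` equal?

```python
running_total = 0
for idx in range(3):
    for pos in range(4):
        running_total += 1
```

Let's trace through this code step by step.

Initialize: running_total = 0
Entering loop: for idx in range(3):

After execution: running_total = 12
12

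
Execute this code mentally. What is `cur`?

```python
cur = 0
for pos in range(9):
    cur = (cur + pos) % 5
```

Let's trace through this code step by step.

Initialize: cur = 0
Entering loop: for pos in range(9):

After execution: cur = 1
1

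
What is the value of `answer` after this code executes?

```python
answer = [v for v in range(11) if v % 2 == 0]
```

Let's trace through this code step by step.

Initialize: answer = [v for v in range(11) if v % 2 == 0]

After execution: answer = [0, 2, 4, 6, 8, 10]
[0, 2, 4, 6, 8, 10]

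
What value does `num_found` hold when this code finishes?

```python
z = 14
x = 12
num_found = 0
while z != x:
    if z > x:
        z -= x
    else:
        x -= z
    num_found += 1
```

Let's trace through this code step by step.

Initialize: z = 14
Initialize: x = 12
Initialize: num_found = 0
Entering loop: while z != x:

After execution: num_found = 6
6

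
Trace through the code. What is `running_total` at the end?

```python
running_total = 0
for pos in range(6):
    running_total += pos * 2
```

Let's trace through this code step by step.

Initialize: running_total = 0
Entering loop: for pos in range(6):

After execution: running_total = 30
30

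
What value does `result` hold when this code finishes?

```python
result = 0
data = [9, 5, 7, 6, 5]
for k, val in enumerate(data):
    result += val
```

Let's trace through this code step by step.

Initialize: result = 0
Initialize: data = [9, 5, 7, 6, 5]
Entering loop: for k, val in enumerate(data):

After execution: result = 32
32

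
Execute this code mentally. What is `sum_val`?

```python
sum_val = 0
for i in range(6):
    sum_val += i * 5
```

Let's trace through this code step by step.

Initialize: sum_val = 0
Entering loop: for i in range(6):

After execution: sum_val = 75
75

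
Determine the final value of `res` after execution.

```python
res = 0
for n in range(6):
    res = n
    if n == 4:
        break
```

Let's trace through this code step by step.

Initialize: res = 0
Entering loop: for n in range(6):

After execution: res = 4
4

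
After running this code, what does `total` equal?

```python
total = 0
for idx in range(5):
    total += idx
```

Let's trace through this code step by step.

Initialize: total = 0
Entering loop: for idx in range(5):

After execution: total = 10
10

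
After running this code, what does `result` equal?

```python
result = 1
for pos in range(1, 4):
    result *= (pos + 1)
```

Let's trace through this code step by step.

Initialize: result = 1
Entering loop: for pos in range(1, 4):

After execution: result = 24
24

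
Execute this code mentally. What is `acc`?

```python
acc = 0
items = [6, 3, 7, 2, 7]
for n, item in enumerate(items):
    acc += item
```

Let's trace through this code step by step.

Initialize: acc = 0
Initialize: items = [6, 3, 7, 2, 7]
Entering loop: for n, item in enumerate(items):

After execution: acc = 25
25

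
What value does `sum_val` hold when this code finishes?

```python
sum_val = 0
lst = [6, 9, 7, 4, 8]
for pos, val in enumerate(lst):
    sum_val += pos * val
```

Let's trace through this code step by step.

Initialize: sum_val = 0
Initialize: lst = [6, 9, 7, 4, 8]
Entering loop: for pos, val in enumerate(lst):

After execution: sum_val = 67
67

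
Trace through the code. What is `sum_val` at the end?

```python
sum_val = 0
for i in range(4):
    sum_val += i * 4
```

Let's trace through this code step by step.

Initialize: sum_val = 0
Entering loop: for i in range(4):

After execution: sum_val = 24
24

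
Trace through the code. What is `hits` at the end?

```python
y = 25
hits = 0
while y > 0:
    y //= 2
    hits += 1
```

Let's trace through this code step by step.

Initialize: y = 25
Initialize: hits = 0
Entering loop: while y > 0:

After execution: hits = 5
5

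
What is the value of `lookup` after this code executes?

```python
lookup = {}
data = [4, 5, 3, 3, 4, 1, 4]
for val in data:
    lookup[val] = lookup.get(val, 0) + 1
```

Let's trace through this code step by step.

Initialize: lookup = {}
Initialize: data = [4, 5, 3, 3, 4, 1, 4]
Entering loop: for val in data:

After execution: lookup = {4: 3, 5: 1, 3: 2, 1: 1}
{4: 3, 5: 1, 3: 2, 1: 1}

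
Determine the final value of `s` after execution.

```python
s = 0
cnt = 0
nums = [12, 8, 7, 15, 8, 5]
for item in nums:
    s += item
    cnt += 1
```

Let's trace through this code step by step.

Initialize: s = 0
Initialize: cnt = 0
Initialize: nums = [12, 8, 7, 15, 8, 5]
Entering loop: for item in nums:

After execution: s = 55
55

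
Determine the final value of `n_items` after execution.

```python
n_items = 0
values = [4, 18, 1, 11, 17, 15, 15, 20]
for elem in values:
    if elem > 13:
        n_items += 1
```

Let's trace through this code step by step.

Initialize: n_items = 0
Initialize: values = [4, 18, 1, 11, 17, 15, 15, 20]
Entering loop: for elem in values:

After execution: n_items = 5
5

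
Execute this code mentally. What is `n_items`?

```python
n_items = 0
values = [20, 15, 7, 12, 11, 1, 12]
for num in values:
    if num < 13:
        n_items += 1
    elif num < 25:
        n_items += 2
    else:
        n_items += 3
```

Let's trace through this code step by step.

Initialize: n_items = 0
Initialize: values = [20, 15, 7, 12, 11, 1, 12]
Entering loop: for num in values:

After execution: n_items = 9
9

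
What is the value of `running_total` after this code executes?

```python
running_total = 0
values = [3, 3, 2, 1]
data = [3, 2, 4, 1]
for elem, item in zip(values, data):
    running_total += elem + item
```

Let's trace through this code step by step.

Initialize: running_total = 0
Initialize: values = [3, 3, 2, 1]
Initialize: data = [3, 2, 4, 1]
Entering loop: for elem, item in zip(values, data):

After execution: running_total = 19
19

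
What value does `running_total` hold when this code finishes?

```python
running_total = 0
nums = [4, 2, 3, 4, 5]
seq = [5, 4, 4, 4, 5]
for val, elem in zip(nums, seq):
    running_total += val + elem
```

Let's trace through this code step by step.

Initialize: running_total = 0
Initialize: nums = [4, 2, 3, 4, 5]
Initialize: seq = [5, 4, 4, 4, 5]
Entering loop: for val, elem in zip(nums, seq):

After execution: running_total = 40
40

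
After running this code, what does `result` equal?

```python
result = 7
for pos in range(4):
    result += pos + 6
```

Let's trace through this code step by step.

Initialize: result = 7
Entering loop: for pos in range(4):

After execution: result = 37
37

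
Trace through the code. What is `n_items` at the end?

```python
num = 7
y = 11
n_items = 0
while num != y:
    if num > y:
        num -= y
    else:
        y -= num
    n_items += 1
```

Let's trace through this code step by step.

Initialize: num = 7
Initialize: y = 11
Initialize: n_items = 0
Entering loop: while num != y:

After execution: n_items = 5
5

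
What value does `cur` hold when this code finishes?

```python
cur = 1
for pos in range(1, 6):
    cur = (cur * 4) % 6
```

Let's trace through this code step by step.

Initialize: cur = 1
Entering loop: for pos in range(1, 6):

After execution: cur = 4
4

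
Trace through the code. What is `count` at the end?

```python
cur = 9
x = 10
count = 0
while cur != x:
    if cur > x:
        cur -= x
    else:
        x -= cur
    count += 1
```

Let's trace through this code step by step.

Initialize: cur = 9
Initialize: x = 10
Initialize: count = 0
Entering loop: while cur != x:

After execution: count = 9
9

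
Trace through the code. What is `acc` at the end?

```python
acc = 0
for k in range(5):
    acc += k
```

Let's trace through this code step by step.

Initialize: acc = 0
Entering loop: for k in range(5):

After execution: acc = 10
10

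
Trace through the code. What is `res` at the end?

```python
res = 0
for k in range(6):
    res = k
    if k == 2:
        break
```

Let's trace through this code step by step.

Initialize: res = 0
Entering loop: for k in range(6):

After execution: res = 2
2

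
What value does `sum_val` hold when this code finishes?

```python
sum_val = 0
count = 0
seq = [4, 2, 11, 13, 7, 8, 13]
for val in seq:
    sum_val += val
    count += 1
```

Let's trace through this code step by step.

Initialize: sum_val = 0
Initialize: count = 0
Initialize: seq = [4, 2, 11, 13, 7, 8, 13]
Entering loop: for val in seq:

After execution: sum_val = 58
58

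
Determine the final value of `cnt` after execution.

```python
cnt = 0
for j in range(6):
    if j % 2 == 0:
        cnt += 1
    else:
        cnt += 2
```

Let's trace through this code step by step.

Initialize: cnt = 0
Entering loop: for j in range(6):

After execution: cnt = 9
9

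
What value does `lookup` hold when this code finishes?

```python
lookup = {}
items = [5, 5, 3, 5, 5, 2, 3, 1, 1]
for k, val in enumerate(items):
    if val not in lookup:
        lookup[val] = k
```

Let's trace through this code step by step.

Initialize: lookup = {}
Initialize: items = [5, 5, 3, 5, 5, 2, 3, 1, 1]
Entering loop: for k, val in enumerate(items):

After execution: lookup = {5: 0, 3: 2, 2: 5, 1: 7}
{5: 0, 3: 2, 2: 5, 1: 7}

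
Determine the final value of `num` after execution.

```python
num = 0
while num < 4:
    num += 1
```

Let's trace through this code step by step.

Initialize: num = 0
Entering loop: while num < 4:

After execution: num = 4
4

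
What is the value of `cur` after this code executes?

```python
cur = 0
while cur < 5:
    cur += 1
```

Let's trace through this code step by step.

Initialize: cur = 0
Entering loop: while cur < 5:

After execution: cur = 5
5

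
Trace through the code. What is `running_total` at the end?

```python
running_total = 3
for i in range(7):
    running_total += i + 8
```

Let's trace through this code step by step.

Initialize: running_total = 3
Entering loop: for i in range(7):

After execution: running_total = 80
80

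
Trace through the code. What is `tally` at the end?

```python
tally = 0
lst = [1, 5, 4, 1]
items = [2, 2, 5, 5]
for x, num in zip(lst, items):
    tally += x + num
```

Let's trace through this code step by step.

Initialize: tally = 0
Initialize: lst = [1, 5, 4, 1]
Initialize: items = [2, 2, 5, 5]
Entering loop: for x, num in zip(lst, items):

After execution: tally = 25
25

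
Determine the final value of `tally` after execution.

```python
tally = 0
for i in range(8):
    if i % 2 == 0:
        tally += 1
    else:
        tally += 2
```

Let's trace through this code step by step.

Initialize: tally = 0
Entering loop: for i in range(8):

After execution: tally = 12
12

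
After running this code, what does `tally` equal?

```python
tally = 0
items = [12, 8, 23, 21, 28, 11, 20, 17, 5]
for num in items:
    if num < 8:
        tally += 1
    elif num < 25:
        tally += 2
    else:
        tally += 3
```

Let's trace through this code step by step.

Initialize: tally = 0
Initialize: items = [12, 8, 23, 21, 28, 11, 20, 17, 5]
Entering loop: for num in items:

After execution: tally = 18
18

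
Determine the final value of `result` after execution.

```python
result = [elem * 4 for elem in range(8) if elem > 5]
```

Let's trace through this code step by step.

Initialize: result = [elem * 4 for elem in range(8) if elem > 5]

After execution: result = [24, 28]
[24, 28]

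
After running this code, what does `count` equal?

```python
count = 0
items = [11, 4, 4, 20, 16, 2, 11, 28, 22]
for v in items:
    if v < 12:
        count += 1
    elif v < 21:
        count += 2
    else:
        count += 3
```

Let's trace through this code step by step.

Initialize: count = 0
Initialize: items = [11, 4, 4, 20, 16, 2, 11, 28, 22]
Entering loop: for v in items:

After execution: count = 15
15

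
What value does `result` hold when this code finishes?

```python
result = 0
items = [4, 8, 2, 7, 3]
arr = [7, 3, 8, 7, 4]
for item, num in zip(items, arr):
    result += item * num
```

Let's trace through this code step by step.

Initialize: result = 0
Initialize: items = [4, 8, 2, 7, 3]
Initialize: arr = [7, 3, 8, 7, 4]
Entering loop: for item, num in zip(items, arr):

After execution: result = 129
129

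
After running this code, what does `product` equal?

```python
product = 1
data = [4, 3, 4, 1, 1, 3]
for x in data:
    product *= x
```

Let's trace through this code step by step.

Initialize: product = 1
Initialize: data = [4, 3, 4, 1, 1, 3]
Entering loop: for x in data:

After execution: product = 144
144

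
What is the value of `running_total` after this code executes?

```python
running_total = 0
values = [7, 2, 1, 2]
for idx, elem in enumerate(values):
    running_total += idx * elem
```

Let's trace through this code step by step.

Initialize: running_total = 0
Initialize: values = [7, 2, 1, 2]
Entering loop: for idx, elem in enumerate(values):

After execution: running_total = 10
10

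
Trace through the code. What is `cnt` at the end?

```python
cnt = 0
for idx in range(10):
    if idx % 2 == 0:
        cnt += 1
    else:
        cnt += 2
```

Let's trace through this code step by step.

Initialize: cnt = 0
Entering loop: for idx in range(10):

After execution: cnt = 15
15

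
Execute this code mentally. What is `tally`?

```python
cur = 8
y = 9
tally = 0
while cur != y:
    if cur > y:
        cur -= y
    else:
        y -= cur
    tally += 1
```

Let's trace through this code step by step.

Initialize: cur = 8
Initialize: y = 9
Initialize: tally = 0
Entering loop: while cur != y:

After execution: tally = 8
8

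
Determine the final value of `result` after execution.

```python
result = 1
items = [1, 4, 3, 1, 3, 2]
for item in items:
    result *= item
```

Let's trace through this code step by step.

Initialize: result = 1
Initialize: items = [1, 4, 3, 1, 3, 2]
Entering loop: for item in items:

After execution: result = 72
72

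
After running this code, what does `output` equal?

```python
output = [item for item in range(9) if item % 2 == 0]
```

Let's trace through this code step by step.

Initialize: output = [item for item in range(9) if item % 2 == 0]

After execution: output = [0, 2, 4, 6, 8]
[0, 2, 4, 6, 8]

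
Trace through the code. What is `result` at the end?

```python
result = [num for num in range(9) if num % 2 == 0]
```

Let's trace through this code step by step.

Initialize: result = [num for num in range(9) if num % 2 == 0]

After execution: result = [0, 2, 4, 6, 8]
[0, 2, 4, 6, 8]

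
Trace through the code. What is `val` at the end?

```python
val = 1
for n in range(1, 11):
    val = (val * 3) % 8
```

Let's trace through this code step by step.

Initialize: val = 1
Entering loop: for n in range(1, 11):

After execution: val = 1
1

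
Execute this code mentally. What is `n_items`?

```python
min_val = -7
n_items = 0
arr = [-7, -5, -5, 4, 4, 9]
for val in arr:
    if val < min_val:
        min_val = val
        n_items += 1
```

Let's trace through this code step by step.

Initialize: min_val = -7
Initialize: n_items = 0
Initialize: arr = [-7, -5, -5, 4, 4, 9]
Entering loop: for val in arr:

After execution: n_items = 0
0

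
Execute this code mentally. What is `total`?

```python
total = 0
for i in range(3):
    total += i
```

Let's trace through this code step by step.

Initialize: total = 0
Entering loop: for i in range(3):

After execution: total = 3
3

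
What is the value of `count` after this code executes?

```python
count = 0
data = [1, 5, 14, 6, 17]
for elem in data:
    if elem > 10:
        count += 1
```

Let's trace through this code step by step.

Initialize: count = 0
Initialize: data = [1, 5, 14, 6, 17]
Entering loop: for elem in data:

After execution: count = 2
2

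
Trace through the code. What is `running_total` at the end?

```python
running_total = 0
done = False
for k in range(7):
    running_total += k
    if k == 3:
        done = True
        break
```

Let's trace through this code step by step.

Initialize: running_total = 0
Initialize: done = False
Entering loop: for k in range(7):

After execution: running_total = 6
6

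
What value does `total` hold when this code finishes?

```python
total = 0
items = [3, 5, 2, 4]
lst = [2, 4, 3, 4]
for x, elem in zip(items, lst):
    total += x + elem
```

Let's trace through this code step by step.

Initialize: total = 0
Initialize: items = [3, 5, 2, 4]
Initialize: lst = [2, 4, 3, 4]
Entering loop: for x, elem in zip(items, lst):

After execution: total = 27
27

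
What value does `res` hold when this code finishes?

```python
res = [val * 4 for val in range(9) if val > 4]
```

Let's trace through this code step by step.

Initialize: res = [val * 4 for val in range(9) if val > 4]

After execution: res = [20, 24, 28, 32]
[20, 24, 28, 32]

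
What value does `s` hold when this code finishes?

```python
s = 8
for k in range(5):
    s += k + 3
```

Let's trace through this code step by step.

Initialize: s = 8
Entering loop: for k in range(5):

After execution: s = 33
33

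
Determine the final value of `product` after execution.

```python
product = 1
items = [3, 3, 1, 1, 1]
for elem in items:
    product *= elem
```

Let's trace through this code step by step.

Initialize: product = 1
Initialize: items = [3, 3, 1, 1, 1]
Entering loop: for elem in items:

After execution: product = 9
9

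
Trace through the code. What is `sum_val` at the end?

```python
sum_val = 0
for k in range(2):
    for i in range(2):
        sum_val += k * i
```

Let's trace through this code step by step.

Initialize: sum_val = 0
Entering loop: for k in range(2):

After execution: sum_val = 1
1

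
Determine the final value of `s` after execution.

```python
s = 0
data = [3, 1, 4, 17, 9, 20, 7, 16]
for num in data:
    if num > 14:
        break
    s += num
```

Let's trace through this code step by step.

Initialize: s = 0
Initialize: data = [3, 1, 4, 17, 9, 20, 7, 16]
Entering loop: for num in data:

After execution: s = 8
8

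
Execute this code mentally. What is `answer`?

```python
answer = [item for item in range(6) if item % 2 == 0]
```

Let's trace through this code step by step.

Initialize: answer = [item for item in range(6) if item % 2 == 0]

After execution: answer = [0, 2, 4]
[0, 2, 4]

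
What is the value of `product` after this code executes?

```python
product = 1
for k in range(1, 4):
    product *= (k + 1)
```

Let's trace through this code step by step.

Initialize: product = 1
Entering loop: for k in range(1, 4):

After execution: product = 24
24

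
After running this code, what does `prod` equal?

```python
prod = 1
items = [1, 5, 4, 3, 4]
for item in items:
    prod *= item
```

Let's trace through this code step by step.

Initialize: prod = 1
Initialize: items = [1, 5, 4, 3, 4]
Entering loop: for item in items:

After execution: prod = 240
240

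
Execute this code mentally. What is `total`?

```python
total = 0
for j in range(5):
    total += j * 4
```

Let's trace through this code step by step.

Initialize: total = 0
Entering loop: for j in range(5):

After execution: total = 40
40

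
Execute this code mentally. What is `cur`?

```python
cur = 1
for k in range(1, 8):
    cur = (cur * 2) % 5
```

Let's trace through this code step by step.

Initialize: cur = 1
Entering loop: for k in range(1, 8):

After execution: cur = 3
3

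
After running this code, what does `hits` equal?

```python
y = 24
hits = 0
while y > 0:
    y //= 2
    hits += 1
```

Let's trace through this code step by step.

Initialize: y = 24
Initialize: hits = 0
Entering loop: while y > 0:

After execution: hits = 5
5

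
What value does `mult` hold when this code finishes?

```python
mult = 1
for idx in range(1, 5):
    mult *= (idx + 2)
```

Let's trace through this code step by step.

Initialize: mult = 1
Entering loop: for idx in range(1, 5):

After execution: mult = 360
360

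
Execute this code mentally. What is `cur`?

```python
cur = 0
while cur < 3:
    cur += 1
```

Let's trace through this code step by step.

Initialize: cur = 0
Entering loop: while cur < 3:

After execution: cur = 3
3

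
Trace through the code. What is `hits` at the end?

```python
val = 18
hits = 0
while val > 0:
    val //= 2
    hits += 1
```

Let's trace through this code step by step.

Initialize: val = 18
Initialize: hits = 0
Entering loop: while val > 0:

After execution: hits = 5
5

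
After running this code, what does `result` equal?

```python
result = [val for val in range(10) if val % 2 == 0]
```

Let's trace through this code step by step.

Initialize: result = [val for val in range(10) if val % 2 == 0]

After execution: result = [0, 2, 4, 6, 8]
[0, 2, 4, 6, 8]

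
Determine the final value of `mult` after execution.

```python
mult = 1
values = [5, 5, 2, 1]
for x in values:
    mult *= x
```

Let's trace through this code step by step.

Initialize: mult = 1
Initialize: values = [5, 5, 2, 1]
Entering loop: for x in values:

After execution: mult = 50
50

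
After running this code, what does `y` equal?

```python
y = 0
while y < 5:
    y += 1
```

Let's trace through this code step by step.

Initialize: y = 0
Entering loop: while y < 5:

After execution: y = 5
5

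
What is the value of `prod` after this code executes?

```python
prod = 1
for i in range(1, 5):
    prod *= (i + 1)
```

Let's trace through this code step by step.

Initialize: prod = 1
Entering loop: for i in range(1, 5):

After execution: prod = 120
120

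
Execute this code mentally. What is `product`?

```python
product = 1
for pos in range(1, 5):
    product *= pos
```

Let's trace through this code step by step.

Initialize: product = 1
Entering loop: for pos in range(1, 5):

After execution: product = 24
24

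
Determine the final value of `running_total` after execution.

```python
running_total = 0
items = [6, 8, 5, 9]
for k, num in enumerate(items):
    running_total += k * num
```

Let's trace through this code step by step.

Initialize: running_total = 0
Initialize: items = [6, 8, 5, 9]
Entering loop: for k, num in enumerate(items):

After execution: running_total = 45
45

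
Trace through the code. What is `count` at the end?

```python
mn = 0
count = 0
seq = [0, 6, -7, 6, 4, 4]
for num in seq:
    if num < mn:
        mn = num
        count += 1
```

Let's trace through this code step by step.

Initialize: mn = 0
Initialize: count = 0
Initialize: seq = [0, 6, -7, 6, 4, 4]
Entering loop: for num in seq:

After execution: count = 1
1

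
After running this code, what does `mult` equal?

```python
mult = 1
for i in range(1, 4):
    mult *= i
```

Let's trace through this code step by step.

Initialize: mult = 1
Entering loop: for i in range(1, 4):

After execution: mult = 6
6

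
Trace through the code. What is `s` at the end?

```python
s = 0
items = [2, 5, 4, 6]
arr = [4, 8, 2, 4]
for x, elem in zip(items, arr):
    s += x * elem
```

Let's trace through this code step by step.

Initialize: s = 0
Initialize: items = [2, 5, 4, 6]
Initialize: arr = [4, 8, 2, 4]
Entering loop: for x, elem in zip(items, arr):

After execution: s = 80
80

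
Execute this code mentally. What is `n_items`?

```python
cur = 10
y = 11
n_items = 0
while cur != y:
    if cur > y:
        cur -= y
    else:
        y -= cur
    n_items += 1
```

Let's trace through this code step by step.

Initialize: cur = 10
Initialize: y = 11
Initialize: n_items = 0
Entering loop: while cur != y:

After execution: n_items = 10
10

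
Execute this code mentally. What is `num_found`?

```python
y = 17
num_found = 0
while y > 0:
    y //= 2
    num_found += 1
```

Let's trace through this code step by step.

Initialize: y = 17
Initialize: num_found = 0
Entering loop: while y > 0:

After execution: num_found = 5
5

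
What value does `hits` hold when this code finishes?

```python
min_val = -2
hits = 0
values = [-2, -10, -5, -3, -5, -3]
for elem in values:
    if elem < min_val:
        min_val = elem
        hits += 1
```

Let's trace through this code step by step.

Initialize: min_val = -2
Initialize: hits = 0
Initialize: values = [-2, -10, -5, -3, -5, -3]
Entering loop: for elem in values:

After execution: hits = 1
1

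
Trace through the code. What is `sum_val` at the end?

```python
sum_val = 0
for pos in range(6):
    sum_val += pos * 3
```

Let's trace through this code step by step.

Initialize: sum_val = 0
Entering loop: for pos in range(6):

After execution: sum_val = 45
45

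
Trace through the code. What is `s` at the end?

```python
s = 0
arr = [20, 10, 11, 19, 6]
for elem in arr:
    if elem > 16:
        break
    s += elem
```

Let's trace through this code step by step.

Initialize: s = 0
Initialize: arr = [20, 10, 11, 19, 6]
Entering loop: for elem in arr:

After execution: s = 0
0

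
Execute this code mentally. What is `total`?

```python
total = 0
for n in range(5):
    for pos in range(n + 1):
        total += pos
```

Let's trace through this code step by step.

Initialize: total = 0
Entering loop: for n in range(5):

After execution: total = 20
20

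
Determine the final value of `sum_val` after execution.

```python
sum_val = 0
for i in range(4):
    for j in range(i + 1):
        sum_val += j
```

Let's trace through this code step by step.

Initialize: sum_val = 0
Entering loop: for i in range(4):

After execution: sum_val = 10
10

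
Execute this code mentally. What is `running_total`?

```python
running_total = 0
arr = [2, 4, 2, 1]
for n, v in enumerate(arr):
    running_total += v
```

Let's trace through this code step by step.

Initialize: running_total = 0
Initialize: arr = [2, 4, 2, 1]
Entering loop: for n, v in enumerate(arr):

After execution: running_total = 9
9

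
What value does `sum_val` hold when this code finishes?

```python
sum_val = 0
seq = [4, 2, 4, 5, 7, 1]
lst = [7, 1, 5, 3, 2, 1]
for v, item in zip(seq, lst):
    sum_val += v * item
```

Let's trace through this code step by step.

Initialize: sum_val = 0
Initialize: seq = [4, 2, 4, 5, 7, 1]
Initialize: lst = [7, 1, 5, 3, 2, 1]
Entering loop: for v, item in zip(seq, lst):

After execution: sum_val = 80
80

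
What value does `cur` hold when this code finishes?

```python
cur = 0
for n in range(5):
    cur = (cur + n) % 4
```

Let's trace through this code step by step.

Initialize: cur = 0
Entering loop: for n in range(5):

After execution: cur = 2
2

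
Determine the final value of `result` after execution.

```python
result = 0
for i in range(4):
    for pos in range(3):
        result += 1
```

Let's trace through this code step by step.

Initialize: result = 0
Entering loop: for i in range(4):

After execution: result = 12
12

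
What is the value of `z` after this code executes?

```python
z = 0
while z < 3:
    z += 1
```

Let's trace through this code step by step.

Initialize: z = 0
Entering loop: while z < 3:

After execution: z = 3
3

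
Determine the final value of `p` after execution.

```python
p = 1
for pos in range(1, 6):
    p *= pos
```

Let's trace through this code step by step.

Initialize: p = 1
Entering loop: for pos in range(1, 6):

After execution: p = 120
120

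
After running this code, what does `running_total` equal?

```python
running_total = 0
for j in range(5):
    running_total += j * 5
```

Let's trace through this code step by step.

Initialize: running_total = 0
Entering loop: for j in range(5):

After execution: running_total = 50
50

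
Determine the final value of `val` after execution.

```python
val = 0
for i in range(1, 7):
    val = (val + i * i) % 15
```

Let's trace through this code step by step.

Initialize: val = 0
Entering loop: for i in range(1, 7):

After execution: val = 1
1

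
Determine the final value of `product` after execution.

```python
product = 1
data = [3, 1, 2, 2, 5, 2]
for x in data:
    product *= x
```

Let's trace through this code step by step.

Initialize: product = 1
Initialize: data = [3, 1, 2, 2, 5, 2]
Entering loop: for x in data:

After execution: product = 120
120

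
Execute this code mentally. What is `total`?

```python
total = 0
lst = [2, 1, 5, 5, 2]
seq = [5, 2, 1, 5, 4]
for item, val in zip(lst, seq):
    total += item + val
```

Let's trace through this code step by step.

Initialize: total = 0
Initialize: lst = [2, 1, 5, 5, 2]
Initialize: seq = [5, 2, 1, 5, 4]
Entering loop: for item, val in zip(lst, seq):

After execution: total = 32
32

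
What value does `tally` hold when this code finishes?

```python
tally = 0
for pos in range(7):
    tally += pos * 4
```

Let's trace through this code step by step.

Initialize: tally = 0
Entering loop: for pos in range(7):

After execution: tally = 84
84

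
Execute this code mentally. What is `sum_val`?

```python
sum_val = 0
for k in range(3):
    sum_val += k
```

Let's trace through this code step by step.

Initialize: sum_val = 0
Entering loop: for k in range(3):

After execution: sum_val = 3
3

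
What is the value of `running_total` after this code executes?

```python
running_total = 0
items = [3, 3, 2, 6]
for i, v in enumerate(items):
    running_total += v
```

Let's trace through this code step by step.

Initialize: running_total = 0
Initialize: items = [3, 3, 2, 6]
Entering loop: for i, v in enumerate(items):

After execution: running_total = 14
14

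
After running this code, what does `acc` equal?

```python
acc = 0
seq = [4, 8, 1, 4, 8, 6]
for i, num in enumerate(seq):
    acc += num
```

Let's trace through this code step by step.

Initialize: acc = 0
Initialize: seq = [4, 8, 1, 4, 8, 6]
Entering loop: for i, num in enumerate(seq):

After execution: acc = 31
31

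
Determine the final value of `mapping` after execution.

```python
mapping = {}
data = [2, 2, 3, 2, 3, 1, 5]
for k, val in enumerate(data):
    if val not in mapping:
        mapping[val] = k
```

Let's trace through this code step by step.

Initialize: mapping = {}
Initialize: data = [2, 2, 3, 2, 3, 1, 5]
Entering loop: for k, val in enumerate(data):

After execution: mapping = {2: 0, 3: 2, 1: 5, 5: 6}
{2: 0, 3: 2, 1: 5, 5: 6}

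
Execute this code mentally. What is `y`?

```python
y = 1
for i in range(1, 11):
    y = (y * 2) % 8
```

Let's trace through this code step by step.

Initialize: y = 1
Entering loop: for i in range(1, 11):

After execution: y = 0
0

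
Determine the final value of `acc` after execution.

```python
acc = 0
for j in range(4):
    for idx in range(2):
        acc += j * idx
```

Let's trace through this code step by step.

Initialize: acc = 0
Entering loop: for j in range(4):

After execution: acc = 6
6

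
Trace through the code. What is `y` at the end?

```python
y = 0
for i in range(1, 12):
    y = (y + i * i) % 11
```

Let's trace through this code step by step.

Initialize: y = 0
Entering loop: for i in range(1, 12):

After execution: y = 0
0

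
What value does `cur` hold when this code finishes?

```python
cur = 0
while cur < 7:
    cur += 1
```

Let's trace through this code step by step.

Initialize: cur = 0
Entering loop: while cur < 7:

After execution: cur = 7
7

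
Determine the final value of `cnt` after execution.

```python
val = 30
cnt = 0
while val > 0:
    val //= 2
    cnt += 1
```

Let's trace through this code step by step.

Initialize: val = 30
Initialize: cnt = 0
Entering loop: while val > 0:

After execution: cnt = 5
5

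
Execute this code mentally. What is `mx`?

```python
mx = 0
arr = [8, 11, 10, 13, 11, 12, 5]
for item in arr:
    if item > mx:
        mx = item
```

Let's trace through this code step by step.

Initialize: mx = 0
Initialize: arr = [8, 11, 10, 13, 11, 12, 5]
Entering loop: for item in arr:

After execution: mx = 13
13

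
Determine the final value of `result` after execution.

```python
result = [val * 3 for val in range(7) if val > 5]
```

Let's trace through this code step by step.

Initialize: result = [val * 3 for val in range(7) if val > 5]

After execution: result = [18]
[18]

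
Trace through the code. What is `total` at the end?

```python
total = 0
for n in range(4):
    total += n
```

Let's trace through this code step by step.

Initialize: total = 0
Entering loop: for n in range(4):

After execution: total = 6
6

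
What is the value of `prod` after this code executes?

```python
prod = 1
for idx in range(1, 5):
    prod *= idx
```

Let's trace through this code step by step.

Initialize: prod = 1
Entering loop: for idx in range(1, 5):

After execution: prod = 24
24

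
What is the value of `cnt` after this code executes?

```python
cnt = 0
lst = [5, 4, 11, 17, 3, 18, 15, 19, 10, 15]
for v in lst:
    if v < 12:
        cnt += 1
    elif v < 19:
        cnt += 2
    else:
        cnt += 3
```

Let's trace through this code step by step.

Initialize: cnt = 0
Initialize: lst = [5, 4, 11, 17, 3, 18, 15, 19, 10, 15]
Entering loop: for v in lst:

After execution: cnt = 16
16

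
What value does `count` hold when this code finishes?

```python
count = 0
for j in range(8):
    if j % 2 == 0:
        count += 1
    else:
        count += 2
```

Let's trace through this code step by step.

Initialize: count = 0
Entering loop: for j in range(8):

After execution: count = 12
12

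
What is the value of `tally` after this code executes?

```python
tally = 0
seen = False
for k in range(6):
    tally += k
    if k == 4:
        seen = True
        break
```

Let's trace through this code step by step.

Initialize: tally = 0
Initialize: seen = False
Entering loop: for k in range(6):

After execution: tally = 10
10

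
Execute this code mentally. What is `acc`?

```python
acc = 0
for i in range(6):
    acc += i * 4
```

Let's trace through this code step by step.

Initialize: acc = 0
Entering loop: for i in range(6):

After execution: acc = 60
60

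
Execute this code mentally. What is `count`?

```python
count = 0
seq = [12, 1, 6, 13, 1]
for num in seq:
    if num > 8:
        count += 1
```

Let's trace through this code step by step.

Initialize: count = 0
Initialize: seq = [12, 1, 6, 13, 1]
Entering loop: for num in seq:

After execution: count = 2
2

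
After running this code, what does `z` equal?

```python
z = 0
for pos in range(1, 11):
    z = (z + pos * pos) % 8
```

Let's trace through this code step by step.

Initialize: z = 0
Entering loop: for pos in range(1, 11):

After execution: z = 1
1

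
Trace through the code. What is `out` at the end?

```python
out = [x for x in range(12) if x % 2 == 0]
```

Let's trace through this code step by step.

Initialize: out = [x for x in range(12) if x % 2 == 0]

After execution: out = [0, 2, 4, 6, 8, 10]
[0, 2, 4, 6, 8, 10]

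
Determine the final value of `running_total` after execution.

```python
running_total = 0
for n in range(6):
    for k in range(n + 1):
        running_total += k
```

Let's trace through this code step by step.

Initialize: running_total = 0
Entering loop: for n in range(6):

After execution: running_total = 35
35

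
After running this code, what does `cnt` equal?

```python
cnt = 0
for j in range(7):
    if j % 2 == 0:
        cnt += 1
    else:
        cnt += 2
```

Let's trace through this code step by step.

Initialize: cnt = 0
Entering loop: for j in range(7):

After execution: cnt = 10
10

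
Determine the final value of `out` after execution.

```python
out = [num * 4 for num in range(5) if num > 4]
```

Let's trace through this code step by step.

Initialize: out = [num * 4 for num in range(5) if num > 4]

After execution: out = []
[]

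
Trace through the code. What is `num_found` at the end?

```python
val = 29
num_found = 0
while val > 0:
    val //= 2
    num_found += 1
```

Let's trace through this code step by step.

Initialize: val = 29
Initialize: num_found = 0
Entering loop: while val > 0:

After execution: num_found = 5
5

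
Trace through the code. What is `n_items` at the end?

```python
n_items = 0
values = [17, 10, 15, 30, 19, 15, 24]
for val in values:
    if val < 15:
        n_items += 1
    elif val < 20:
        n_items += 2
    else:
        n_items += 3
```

Let's trace through this code step by step.

Initialize: n_items = 0
Initialize: values = [17, 10, 15, 30, 19, 15, 24]
Entering loop: for val in values:

After execution: n_items = 15
15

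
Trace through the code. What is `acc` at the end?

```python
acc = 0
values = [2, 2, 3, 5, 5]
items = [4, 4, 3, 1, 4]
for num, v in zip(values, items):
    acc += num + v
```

Let's trace through this code step by step.

Initialize: acc = 0
Initialize: values = [2, 2, 3, 5, 5]
Initialize: items = [4, 4, 3, 1, 4]
Entering loop: for num, v in zip(values, items):

After execution: acc = 33
33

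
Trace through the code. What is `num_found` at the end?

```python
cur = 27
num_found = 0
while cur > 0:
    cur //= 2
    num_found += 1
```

Let's trace through this code step by step.

Initialize: cur = 27
Initialize: num_found = 0
Entering loop: while cur > 0:

After execution: num_found = 5
5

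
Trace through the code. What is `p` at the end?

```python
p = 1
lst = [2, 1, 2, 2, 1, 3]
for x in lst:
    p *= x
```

Let's trace through this code step by step.

Initialize: p = 1
Initialize: lst = [2, 1, 2, 2, 1, 3]
Entering loop: for x in lst:

After execution: p = 24
24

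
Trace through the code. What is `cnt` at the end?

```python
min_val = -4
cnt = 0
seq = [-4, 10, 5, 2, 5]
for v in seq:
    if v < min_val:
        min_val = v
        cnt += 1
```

Let's trace through this code step by step.

Initialize: min_val = -4
Initialize: cnt = 0
Initialize: seq = [-4, 10, 5, 2, 5]
Entering loop: for v in seq:

After execution: cnt = 0
0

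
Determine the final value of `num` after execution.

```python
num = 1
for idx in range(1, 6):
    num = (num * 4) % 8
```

Let's trace through this code step by step.

Initialize: num = 1
Entering loop: for idx in range(1, 6):

After execution: num = 0
0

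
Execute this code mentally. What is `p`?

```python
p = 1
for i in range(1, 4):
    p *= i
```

Let's trace through this code step by step.

Initialize: p = 1
Entering loop: for i in range(1, 4):

After execution: p = 6
6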